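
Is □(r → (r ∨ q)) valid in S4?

Tableau for the negation ¬□(r → (r ∨ q)):
1. ¬□(r → (r ∨ q)), 0
2. ¬(r → (r ∨ q)), 1   [¬□-rule on 1: fresh world 1, 0R1]
3. r, 1   [¬→-rule on 2]
4. ¬(r ∨ q), 1   [¬→-rule on 2]
5. ¬r, 1   [¬∨-rule on 4]
6. ¬q, 1   [¬∨-rule on 4]
Accessibility: 0R0, 0R1, 1R1
Branch closes: r and ¬r both at 1.
All branches of the negation close; one closing branch shown above.

Yes, valid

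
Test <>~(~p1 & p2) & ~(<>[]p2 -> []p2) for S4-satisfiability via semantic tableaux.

1. <>~(~p1 & p2) & ~(<>[]p2 -> []p2), w0
2. <>~(~p1 & p2), w0
3. ~(<>[]p2 -> []p2), w0
4. <>[]p2, w0
5. ~[]p2, w0
6. ~(~p1 & p2), w1
7. ~p2, w1
8. []p2, w2
9. p2, w2
10. ~p2, w3
Accessibility: w0Rw0, w0Rw1, w0Rw2, w0Rw3, w1Rw1, w2Rw2, w3Rw3

Yes, satisfiable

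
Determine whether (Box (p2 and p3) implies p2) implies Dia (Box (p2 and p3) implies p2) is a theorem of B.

Tableau for the negation not ((Box (p2 and p3) implies p2) implies Dia (Box (p2 and p3) implies p2)):
1. not ((Box (p2 and p3) implies p2) implies Dia (Box (p2 and p3) implies p2)), u
2. Box (p2 and p3) implies p2, u
3. not Dia (Box (p2 and p3) implies p2), u
4. not (Box (p2 and p3) implies p2), u
5. Box (p2 and p3), u
6. not p2, u
7. p2 and p3, u
8. p2, u
9. p3, u
Accessibility: uRu
Branch closes: p2 and not p2 both at u.
Every branch of the negation's tableau closes; the branch above is one of them.

Yes, valid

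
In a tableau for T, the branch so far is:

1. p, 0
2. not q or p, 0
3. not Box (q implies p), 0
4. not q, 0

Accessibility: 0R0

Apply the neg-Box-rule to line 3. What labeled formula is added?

a fresh world 1 with 0R1, and not (q implies p) at 1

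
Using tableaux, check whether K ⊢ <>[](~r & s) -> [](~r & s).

No, not valid

Tableau for the negation ~(<>[](~r & s) -> [](~r & s)):
1. ~(<>[](~r & s) -> [](~r & s)), u
2. <>[](~r & s), u
3. ~[](~r & s), u
4. [](~r & s), v
5. ~(~r & s), w
6. ~s, w
Accessibility: uRv, uRw
The negation has an open branch (countermodel exists).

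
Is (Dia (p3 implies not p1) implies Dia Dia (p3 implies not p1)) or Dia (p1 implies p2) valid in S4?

Valid in S4

Tableau for the negation not ((Dia (p3 implies not p1) implies Dia Dia (p3 implies not p1)) or Dia (p1 implies p2)):
1. not ((Dia (p3 implies not p1) implies Dia Dia (p3 implies not p1)) or Dia (p1 implies p2)), w0
2. not (Dia (p3 implies not p1) implies Dia Dia (p3 implies not p1)), w0
3. not Dia (p1 implies p2), w0
4. Dia (p3 implies not p1), w0
5. not Dia Dia (p3 implies not p1), w0
6. not (p1 implies p2), w0
7. p1, w0
8. not p2, w0
9. not Dia (p3 implies not p1), w0
10. not (p3 implies not p1), w0
11. p3, w0
12. p3 implies not p1, w1
13. not (p1 implies p2), w1
14. p1, w1
15. not p2, w1
16. not Dia (p3 implies not p1), w1
17. not (p3 implies not p1), w1
18. p3, w1
19. not p1, w1
Accessibility: w0Rw0, w0Rw1, w1Rw1
Branch closes: p1 and not p1 both at w1.
All branches of the negation close; one closing branch shown above.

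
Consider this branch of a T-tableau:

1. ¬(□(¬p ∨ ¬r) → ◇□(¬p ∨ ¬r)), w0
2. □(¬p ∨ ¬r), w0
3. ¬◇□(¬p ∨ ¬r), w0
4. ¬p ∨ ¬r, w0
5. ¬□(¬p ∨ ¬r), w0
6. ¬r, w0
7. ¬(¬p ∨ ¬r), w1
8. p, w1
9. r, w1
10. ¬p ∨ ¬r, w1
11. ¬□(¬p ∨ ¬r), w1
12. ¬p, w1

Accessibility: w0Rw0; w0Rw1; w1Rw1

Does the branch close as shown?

Yes, closed

Both p and ¬p appear at w1.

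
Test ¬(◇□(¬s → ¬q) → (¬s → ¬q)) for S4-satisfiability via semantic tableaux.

Satisfiable (open branch found)

1. ¬(◇□(¬s → ¬q) → (¬s → ¬q)), 0
2. ◇□(¬s → ¬q), 0   [¬→-rule on 1]
3. ¬(¬s → ¬q), 0   [¬→-rule on 1]
4. ¬s, 0   [¬→-rule on 3]
5. q, 0   [¬→-rule on 3]
6. □(¬s → ¬q), 1   [◇-rule on 2: fresh world 1, 0R1]
7. ¬s → ¬q, 1   [□-rule on 6 via 1R1]
8. ¬q, 1   [→-rule on 7 (branches; this branch)]
Accessibility: 0R0, 0R1, 1R1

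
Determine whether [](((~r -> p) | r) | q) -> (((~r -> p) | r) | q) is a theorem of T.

Tableau for the negation ~([](((~r -> p) | r) | q) -> (((~r -> p) | r) | q)):
1. ~([](((~r -> p) | r) | q) -> (((~r -> p) | r) | q)), w0
2. [](((~r -> p) | r) | q), w0
3. ~(((~r -> p) | r) | q), w0
4. ~((~r -> p) | r), w0
5. ~q, w0
6. ~(~r -> p), w0
7. ~r, w0
8. ~p, w0
9. ((~r -> p) | r) | q, w0
10. (~r -> p) | r, w0
11. ~r -> p, w0
12. p, w0
Accessibility: w0Rw0
Branch closes: p and ~p both at w0.
All branches of the negation close; one closing branch shown above.

Yes, valid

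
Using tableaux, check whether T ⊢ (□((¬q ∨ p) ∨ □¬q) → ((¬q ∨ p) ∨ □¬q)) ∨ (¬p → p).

Tableau for the negation ¬((□((¬q ∨ p) ∨ □¬q) → ((¬q ∨ p) ∨ □¬q)) ∨ (¬p → p)):
1. ¬((□((¬q ∨ p) ∨ □¬q) → ((¬q ∨ p) ∨ □¬q)) ∨ (¬p → p)), w0
2. ¬(□((¬q ∨ p) ∨ □¬q) → ((¬q ∨ p) ∨ □¬q)), w0
3. ¬(¬p → p), w0
4. □((¬q ∨ p) ∨ □¬q), w0
5. ¬((¬q ∨ p) ∨ □¬q), w0
6. ¬p, w0
7. ¬(¬q ∨ p), w0
8. ¬□¬q, w0
9. q, w0
10. (¬q ∨ p) ∨ □¬q, w0
11. □¬q, w0
12. ¬q, w0
Accessibility: w0Rw0
Branch closes: q and ¬q both at w0.
All branches of the negation close; one closing branch shown above.

Yes, valid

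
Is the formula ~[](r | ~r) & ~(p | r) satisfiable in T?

Unsatisfiable

1. ~[](r | ~r) & ~(p | r), w0
2. ~[](r | ~r), w0
3. ~(p | r), w0
4. ~p, w0
5. ~r, w0
6. ~(r | ~r), w1
7. ~r, w1
8. r, w1
Accessibility: w0Rw0, w0Rw1, w1Rw1
Branch closes: r and ~r both at w1.
All branches of the tableau close; one closing branch shown above.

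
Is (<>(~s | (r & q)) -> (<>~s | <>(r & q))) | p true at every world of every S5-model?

Yes, valid

Tableau for the negation ~((<>(~s | (r & q)) -> (<>~s | <>(r & q))) | p):
1. ~((<>(~s | (r & q)) -> (<>~s | <>(r & q))) | p), w0
2. ~(<>(~s | (r & q)) -> (<>~s | <>(r & q))), w0
3. ~p, w0
4. <>(~s | (r & q)), w0
5. ~(<>~s | <>(r & q)), w0
6. ~<>~s, w0
7. ~<>(r & q), w0
8. s, w0
9. ~(r & q), w0
10. ~q, w0
11. ~s | (r & q), w1
12. s, w1
13. ~(r & q), w1
14. r & q, w1
15. r, w1
16. q, w1
17. ~q, w1
Accessibility: w0Rw0, w0Rw1, w1Rw0, w1Rw1
Branch closes: q and ~q both at w1.
Every branch of the negation's tableau closes; the branch above is one of them.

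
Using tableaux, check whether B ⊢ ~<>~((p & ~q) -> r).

Invalid (countermodel exists)

Tableau for the negation <>~((p & ~q) -> r):
1. <>~((p & ~q) -> r), u
2. ~((p & ~q) -> r), v
3. p & ~q, v
4. ~r, v
5. p, v
6. ~q, v
Accessibility: uRu, uRv, vRu, vRv
The negation has an open branch (countermodel exists).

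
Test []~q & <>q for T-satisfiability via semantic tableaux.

1. []~q & <>q, 0
2. []~q, 0
3. <>q, 0
4. ~q, 0
5. q, 1
6. ~q, 1
Accessibility: 0R0, 0R1, 1R1
Branch closes: q and ~q both at 1.
Every branch closes; the branch above is one of them.

No, unsatisfiable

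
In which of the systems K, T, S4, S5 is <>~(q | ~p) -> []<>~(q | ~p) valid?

S5-tableau for the negation ~(<>~(q | ~p) -> []<>~(q | ~p)):
1. ~(<>~(q | ~p) -> []<>~(q | ~p)), w0
2. <>~(q | ~p), w0
3. ~[]<>~(q | ~p), w0
4. ~(q | ~p), w1
5. ~q, w1
6. p, w1
7. ~<>~(q | ~p), w2
8. q | ~p, w0
9. q | ~p, w1
10. q | ~p, w2
11. ~p, w0
12. ~p, w1
Accessibility: w0Rw0, w0Rw1, w0Rw2, w1Rw0, w1Rw1, w1Rw2, w2Rw0, w2Rw1, w2Rw2
Branch closes: p and ~p both at w1.
Every branch closes (one shown): valid in S5.
S4-tableau for the negation ~(<>~(q | ~p) -> []<>~(q | ~p)):
1. ~(<>~(q | ~p) -> []<>~(q | ~p)), w0
2. <>~(q | ~p), w0
3. ~[]<>~(q | ~p), w0
4. ~(q | ~p), w1
5. ~q, w1
6. p, w1
7. ~<>~(q | ~p), w2
8. q | ~p, w2
9. ~p, w2
Accessibility: w0Rw0, w0Rw1, w0Rw2, w1Rw1, w2Rw2
Complete open branch: countermodel on an S4-frame, so not valid in S4, nor in K, T (the same frame is also a K-frame and a T-frame).

S5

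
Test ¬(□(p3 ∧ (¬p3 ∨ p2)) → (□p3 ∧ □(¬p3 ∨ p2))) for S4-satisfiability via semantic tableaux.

Unsatisfiable (every branch closes)

1. ¬(□(p3 ∧ (¬p3 ∨ p2)) → (□p3 ∧ □(¬p3 ∨ p2))), u
2. □(p3 ∧ (¬p3 ∨ p2)), u
3. ¬(□p3 ∧ □(¬p3 ∨ p2)), u
4. p3 ∧ (¬p3 ∨ p2), u
5. p3, u
6. ¬p3 ∨ p2, u
7. ¬□(¬p3 ∨ p2), u
8. p2, u
9. ¬(¬p3 ∨ p2), v
10. p3, v
11. ¬p2, v
12. p3 ∧ (¬p3 ∨ p2), v
13. ¬p3 ∨ p2, v
14. p2, v
Accessibility: uRu, uRv, vRv
Branch closes: p2 and ¬p2 both at v.
Every branch closes; the branch above is one of them.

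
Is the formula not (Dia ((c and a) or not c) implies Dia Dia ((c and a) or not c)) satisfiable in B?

1. not (Dia ((c and a) or not c) implies Dia Dia ((c and a) or not c)), w0
2. Dia ((c and a) or not c), w0
3. not Dia Dia ((c and a) or not c), w0
4. not Dia ((c and a) or not c), w0
5. not ((c and a) or not c), w0
6. not (c and a), w0
7. c, w0
8. not a, w0
9. (c and a) or not c, w1
10. not Dia ((c and a) or not c), w1
11. not ((c and a) or not c), w1
12. not (c and a), w1
13. c, w1
14. c and a, w1
15. a, w1
16. not a, w1
Accessibility: w0Rw0, w0Rw1, w1Rw0, w1Rw1
Branch closes: a and not a both at w1.
Every branch closes; the branch above is one of them.

Unsatisfiable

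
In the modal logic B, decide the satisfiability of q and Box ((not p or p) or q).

Yes, satisfiable

1. q and Box ((not p or p) or q), w0
2. q, w0
3. Box ((not p or p) or q), w0
4. (not p or p) or q, w0
Accessibility: w0Rw0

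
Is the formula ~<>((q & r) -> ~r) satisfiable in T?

1. ~<>((q & r) -> ~r), u
2. ~((q & r) -> ~r), u   [~<>-rule on 1 via uRu]
3. q & r, u   [~->-rule on 2]
4. r, u   [~->-rule on 2]
5. q, u   [&-rule on 3]
Accessibility: uRu

Yes, satisfiable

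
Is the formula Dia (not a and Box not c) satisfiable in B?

Satisfiable (open branch found)

1. Dia (not a and Box not c), 0
2. not a and Box not c, 1
3. not a, 1
4. Box not c, 1
5. not c, 0
6. not c, 1
Accessibility: 0R0, 0R1, 1R0, 1R1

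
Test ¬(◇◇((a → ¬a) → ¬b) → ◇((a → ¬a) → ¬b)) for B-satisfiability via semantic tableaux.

Satisfiable

1. ¬(◇◇((a → ¬a) → ¬b) → ◇((a → ¬a) → ¬b)), u
2. ◇◇((a → ¬a) → ¬b), u   [¬→-rule on 1]
3. ¬◇((a → ¬a) → ¬b), u   [¬→-rule on 1]
4. ¬((a → ¬a) → ¬b), u   [¬◇-rule on 3 via uRu]
5. a → ¬a, u   [¬→-rule on 4]
6. b, u   [¬→-rule on 4]
7. ¬a, u   [→-rule on 5 (branches; this branch)]
8. ◇((a → ¬a) → ¬b), v   [◇-rule on 2: fresh world v, uRv]
9. ¬((a → ¬a) → ¬b), v   [¬◇-rule on 3 via uRv]
10. a → ¬a, v   [¬→-rule on 9]
11. b, v   [¬→-rule on 9]
12. ¬a, v   [→-rule on 10 (branches; this branch)]
13. (a → ¬a) → ¬b, w   [◇-rule on 8: fresh world w, vRw]
14. ¬b, w   [→-rule on 13 (branches; this branch)]
Accessibility: uRu, uRv, vRu, vRv, vRw, wRv, wRw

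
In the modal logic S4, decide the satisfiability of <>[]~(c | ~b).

Yes, satisfiable

1. <>[]~(c | ~b), 0
2. []~(c | ~b), 1
3. ~(c | ~b), 1
4. ~c, 1
5. b, 1
Accessibility: 0R0, 0R1, 1R1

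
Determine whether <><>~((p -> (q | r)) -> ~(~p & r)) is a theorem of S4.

Not valid

Tableau for the negation ~<><>~((p -> (q | r)) -> ~(~p & r)):
1. ~<><>~((p -> (q | r)) -> ~(~p & r)), 0
2. ~<>~((p -> (q | r)) -> ~(~p & r)), 0
3. (p -> (q | r)) -> ~(~p & r), 0
4. ~(~p & r), 0
5. ~r, 0
Accessibility: 0R0
The negation has an open branch (countermodel exists).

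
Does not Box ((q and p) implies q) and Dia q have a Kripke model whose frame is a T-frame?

Unsatisfiable (every branch closes)

1. not Box ((q and p) implies q) and Dia q, w0
2. not Box ((q and p) implies q), w0
3. Dia q, w0
4. not ((q and p) implies q), w1
5. q and p, w1
6. not q, w1
7. q, w1
8. p, w1
Accessibility: w0Rw0, w0Rw1, w1Rw1
Branch closes: q and not q both at w1.
Every branch closes; the branch above is one of them.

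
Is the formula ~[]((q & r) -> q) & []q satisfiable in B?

1. ~[]((q & r) -> q) & []q, w0
2. ~[]((q & r) -> q), w0   [&-rule on 1]
3. []q, w0   [&-rule on 1]
4. q, w0   [[]-rule on 3 via w0Rw0]
5. ~((q & r) -> q), w1   [~[]-rule on 2: fresh world w1, w0Rw1]
6. q & r, w1   [~->-rule on 5]
7. ~q, w1   [~->-rule on 5]
8. q, w1   [&-rule on 6]
9. r, w1   [&-rule on 6]
Accessibility: w0Rw0, w0Rw1, w1Rw0, w1Rw1
Branch closes: q and ~q both at w1.
Every branch closes; the branch above is one of them.

No, unsatisfiable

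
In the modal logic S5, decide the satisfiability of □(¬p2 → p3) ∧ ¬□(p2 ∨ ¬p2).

1. □(¬p2 → p3) ∧ ¬□(p2 ∨ ¬p2), w0
2. □(¬p2 → p3), w0
3. ¬□(p2 ∨ ¬p2), w0
4. ¬p2 → p3, w0
5. p3, w0
6. ¬(p2 ∨ ¬p2), w1
7. ¬p2, w1
8. p2, w1
Accessibility: w0Rw0, w0Rw1, w1Rw0, w1Rw1
Branch closes: p2 and ¬p2 both at w1.
(One branch shown.) All branches close.

No, unsatisfiable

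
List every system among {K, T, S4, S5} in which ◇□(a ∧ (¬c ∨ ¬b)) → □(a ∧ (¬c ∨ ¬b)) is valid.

S5-tableau for the negation ¬(◇□(a ∧ (¬c ∨ ¬b)) → □(a ∧ (¬c ∨ ¬b))):
1. ¬(◇□(a ∧ (¬c ∨ ¬b)) → □(a ∧ (¬c ∨ ¬b))), 0
2. ◇□(a ∧ (¬c ∨ ¬b)), 0   [¬→-rule on 1]
3. ¬□(a ∧ (¬c ∨ ¬b)), 0   [¬→-rule on 1]
4. □(a ∧ (¬c ∨ ¬b)), 1   [◇-rule on 2: fresh world 1, 0R1]
5. a ∧ (¬c ∨ ¬b), 0   [□-rule on 4 via 1R0]
6. a, 0   [∧-rule on 5]
7. ¬c ∨ ¬b, 0   [∧-rule on 5]
8. a ∧ (¬c ∨ ¬b), 1   [□-rule on 4 via 1R1]
9. a, 1   [∧-rule on 8]
10. ¬c ∨ ¬b, 1   [∧-rule on 8]
11. ¬b, 0   [∨-rule on 7 (branches; this branch)]
12. ¬b, 1   [∨-rule on 10 (branches; this branch)]
13. ¬(a ∧ (¬c ∨ ¬b)), 2   [¬□-rule on 3: fresh world 2, 0R2]
14. a ∧ (¬c ∨ ¬b), 2   [□-rule on 4 via 1R2]
15. a, 2   [∧-rule on 14]
16. ¬c ∨ ¬b, 2   [∧-rule on 14]
17. ¬(¬c ∨ ¬b), 2   [¬∧-rule on 13 (branches; this branch)]
18. c, 2   [¬∨-rule on 17]
19. b, 2   [¬∨-rule on 17]
20. ¬b, 2   [∨-rule on 16 (branches; this branch)]
Accessibility: 0R0, 0R1, 0R2, 1R0, 1R1, 1R2, 2R0, 2R1, 2R2
Branch closes: b and ¬b both at 2.
Every branch closes (one shown): valid in S5.
S4-tableau for the negation ¬(◇□(a ∧ (¬c ∨ ¬b)) → □(a ∧ (¬c ∨ ¬b))):
1. ¬(◇□(a ∧ (¬c ∨ ¬b)) → □(a ∧ (¬c ∨ ¬b))), 0
2. ◇□(a ∧ (¬c ∨ ¬b)), 0   [¬→-rule on 1]
3. ¬□(a ∧ (¬c ∨ ¬b)), 0   [¬→-rule on 1]
4. □(a ∧ (¬c ∨ ¬b)), 1   [◇-rule on 2: fresh world 1, 0R1]
5. a ∧ (¬c ∨ ¬b), 1   [□-rule on 4 via 1R1]
6. a, 1   [∧-rule on 5]
7. ¬c ∨ ¬b, 1   [∧-rule on 5]
8. ¬b, 1   [∨-rule on 7 (branches; this branch)]
9. ¬(a ∧ (¬c ∨ ¬b)), 2   [¬□-rule on 3: fresh world 2, 0R2]
10. ¬(¬c ∨ ¬b), 2   [¬∧-rule on 9 (branches; this branch)]
11. c, 2   [¬∨-rule on 10]
12. b, 2   [¬∨-rule on 10]
Accessibility: 0R0, 0R1, 0R2, 1R1, 2R2
Complete open branch: countermodel on an S4-frame, so not valid in S4, nor in K, T (the same frame is also a K-frame and a T-frame).

S5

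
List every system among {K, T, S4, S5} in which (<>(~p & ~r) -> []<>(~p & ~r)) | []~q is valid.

S5-tableau for the negation ~((<>(~p & ~r) -> []<>(~p & ~r)) | []~q):
1. ~((<>(~p & ~r) -> []<>(~p & ~r)) | []~q), 0
2. ~(<>(~p & ~r) -> []<>(~p & ~r)), 0   [~|-rule on 1]
3. ~[]~q, 0   [~|-rule on 1]
4. <>(~p & ~r), 0   [~->-rule on 2]
5. ~[]<>(~p & ~r), 0   [~->-rule on 2]
6. q, 1   [~[]-rule on 3: fresh world 1, 0R1]
7. ~p & ~r, 2   [<>-rule on 4: fresh world 2, 0R2]
8. ~p, 2   [&-rule on 7]
9. ~r, 2   [&-rule on 7]
10. ~<>(~p & ~r), 3   [~[]-rule on 5: fresh world 3, 0R3]
11. ~(~p & ~r), 0   [~<>-rule on 10 via 3R0]
12. ~(~p & ~r), 1   [~<>-rule on 10 via 3R1]
13. ~(~p & ~r), 2   [~<>-rule on 10 via 3R2]
14. ~(~p & ~r), 3   [~<>-rule on 10 via 3R3]
15. r, 0   [~&-rule on 11 (branches; this branch)]
16. r, 1   [~&-rule on 12 (branches; this branch)]
17. r, 2   [~&-rule on 13 (branches; this branch)]
Accessibility: 0R0, 0R1, 0R2, 0R3, 1R0, 1R1, 1R2, 1R3, 2R0, 2R1, 2R2, 2R3, 3R0, 3R1, 3R2, 3R3
Branch closes: r and ~r both at 2.
Every branch closes (one shown): valid in S5.
S4-tableau for the negation ~((<>(~p & ~r) -> []<>(~p & ~r)) | []~q):
1. ~((<>(~p & ~r) -> []<>(~p & ~r)) | []~q), 0
2. ~(<>(~p & ~r) -> []<>(~p & ~r)), 0   [~|-rule on 1]
3. ~[]~q, 0   [~|-rule on 1]
4. <>(~p & ~r), 0   [~->-rule on 2]
5. ~[]<>(~p & ~r), 0   [~->-rule on 2]
6. q, 1   [~[]-rule on 3: fresh world 1, 0R1]
7. ~p & ~r, 2   [<>-rule on 4: fresh world 2, 0R2]
8. ~p, 2   [&-rule on 7]
9. ~r, 2   [&-rule on 7]
10. ~<>(~p & ~r), 3   [~[]-rule on 5: fresh world 3, 0R3]
11. ~(~p & ~r), 3   [~<>-rule on 10 via 3R3]
12. r, 3   [~&-rule on 11 (branches; this branch)]
Accessibility: 0R0, 0R1, 0R2, 0R3, 1R1, 2R2, 3R3
Complete open branch: countermodel on an S4-frame, so not valid in S4, nor in K, T (the same frame is also a K-frame and a T-frame).

S5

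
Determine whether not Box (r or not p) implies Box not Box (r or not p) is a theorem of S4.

Invalid (countermodel exists)

Tableau for the negation not (not Box (r or not p) implies Box not Box (r or not p)):
1. not (not Box (r or not p) implies Box not Box (r or not p)), u
2. not Box (r or not p), u
3. not Box not Box (r or not p), u
4. not (r or not p), v
5. not r, v
6. p, v
7. Box (r or not p), w
8. r or not p, w
9. not p, w
Accessibility: uRu, uRv, uRw, vRv, wRw
The negation has an open branch (countermodel exists).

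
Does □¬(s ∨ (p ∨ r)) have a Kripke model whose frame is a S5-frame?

1. □¬(s ∨ (p ∨ r)), u
2. ¬(s ∨ (p ∨ r)), u
3. ¬s, u
4. ¬(p ∨ r), u
5. ¬p, u
6. ¬r, u
Accessibility: uRu

Yes, satisfiable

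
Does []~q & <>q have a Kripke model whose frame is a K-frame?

Unsatisfiable

1. []~q & <>q, u
2. []~q, u
3. <>q, u
4. q, v
5. ~q, v
Accessibility: uRv
Branch closes: q and ~q both at v.
Every branch closes; the branch above is one of them.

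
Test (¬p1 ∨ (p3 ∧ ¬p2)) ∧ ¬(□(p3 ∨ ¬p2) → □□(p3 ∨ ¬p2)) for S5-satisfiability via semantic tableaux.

1. (¬p1 ∨ (p3 ∧ ¬p2)) ∧ ¬(□(p3 ∨ ¬p2) → □□(p3 ∨ ¬p2)), w0
2. ¬p1 ∨ (p3 ∧ ¬p2), w0
3. ¬(□(p3 ∨ ¬p2) → □□(p3 ∨ ¬p2)), w0
4. □(p3 ∨ ¬p2), w0
5. ¬□□(p3 ∨ ¬p2), w0
6. p3 ∨ ¬p2, w0
7. p3 ∧ ¬p2, w0
8. p3, w0
9. ¬p2, w0
10. ¬□(p3 ∨ ¬p2), w1
11. p3 ∨ ¬p2, w1
12. ¬p2, w1
13. ¬(p3 ∨ ¬p2), w2
14. ¬p3, w2
15. p2, w2
16. p3 ∨ ¬p2, w2
17. ¬p2, w2
Accessibility: w0Rw0, w0Rw1, w0Rw2, w1Rw0, w1Rw1, w1Rw2, w2Rw0, w2Rw1, w2Rw2
Branch closes: p2 and ¬p2 both at w2.
Every branch closes; the branch above is one of them.

Unsatisfiable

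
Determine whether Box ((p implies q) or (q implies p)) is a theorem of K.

Yes, valid

Tableau for the negation not Box ((p implies q) or (q implies p)):
1. not Box ((p implies q) or (q implies p)), w0
2. not ((p implies q) or (q implies p)), w1   [neg-Box-rule on 1: fresh world w1, w0Rw1]
3. not (p implies q), w1   [neg-or-rule on 2]
4. not (q implies p), w1   [neg-or-rule on 2]
5. p, w1   [neg-implies-rule on 3]
6. not q, w1   [neg-implies-rule on 3]
7. q, w1   [neg-implies-rule on 4]
8. not p, w1   [neg-implies-rule on 4]
Accessibility: w0Rw1
Branch closes: q and not q both at w1.
All branches of the negation close; one closing branch shown above.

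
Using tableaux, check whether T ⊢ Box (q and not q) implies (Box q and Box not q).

Tableau for the negation not (Box (q and not q) implies (Box q and Box not q)):
1. not (Box (q and not q) implies (Box q and Box not q)), u
2. Box (q and not q), u
3. not (Box q and Box not q), u
4. q and not q, u
5. q, u
6. not q, u
Accessibility: uRu
Branch closes: q and not q both at u.
Every branch of the negation's tableau closes; the branch above is one of them.

Valid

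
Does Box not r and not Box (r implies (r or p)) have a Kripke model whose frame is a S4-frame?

Unsatisfiable (every branch closes)

1. Box not r and not Box (r implies (r or p)), w0
2. Box not r, w0
3. not Box (r implies (r or p)), w0
4. not r, w0
5. not (r implies (r or p)), w1
6. r, w1
7. not (r or p), w1
8. not r, w1
9. not p, w1
Accessibility: w0Rw0, w0Rw1, w1Rw1
Branch closes: r and not r both at w1.
Every branch closes; the branch above is one of them.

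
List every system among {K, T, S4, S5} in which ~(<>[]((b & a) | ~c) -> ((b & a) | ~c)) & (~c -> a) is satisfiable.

S5-tableau for the formula:
1. ~(<>[]((b & a) | ~c) -> ((b & a) | ~c)) & (~c -> a), w0
2. ~(<>[]((b & a) | ~c) -> ((b & a) | ~c)), w0
3. ~c -> a, w0
4. <>[]((b & a) | ~c), w0
5. ~((b & a) | ~c), w0
6. ~(b & a), w0
7. c, w0
8. a, w0
9. ~b, w0
10. []((b & a) | ~c), w1
11. (b & a) | ~c, w0
12. (b & a) | ~c, w1
13. b & a, w0
14. b, w0
Accessibility: w0Rw0, w0Rw1, w1Rw0, w1Rw1
Branch closes: b and ~b both at w0.
Every branch closes (one shown): unsatisfiable in S5.
S4-tableau for the formula:
1. ~(<>[]((b & a) | ~c) -> ((b & a) | ~c)) & (~c -> a), w0
2. ~(<>[]((b & a) | ~c) -> ((b & a) | ~c)), w0
3. ~c -> a, w0
4. <>[]((b & a) | ~c), w0
5. ~((b & a) | ~c), w0
6. ~(b & a), w0
7. c, w0
8. a, w0
9. ~b, w0
10. []((b & a) | ~c), w1
11. (b & a) | ~c, w1
12. ~c, w1
Accessibility: w0Rw0, w0Rw1, w1Rw1
Complete open branch: satisfiable in S4, hence also in K, T (this S4-model is also a K-model and a T-model).

K, T, S4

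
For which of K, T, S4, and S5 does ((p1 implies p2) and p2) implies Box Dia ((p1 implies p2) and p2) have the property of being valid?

S4-tableau for the negation not (((p1 implies p2) and p2) implies Box Dia ((p1 implies p2) and p2)):
1. not (((p1 implies p2) and p2) implies Box Dia ((p1 implies p2) and p2)), u
2. (p1 implies p2) and p2, u   [neg-implies-rule on 1]
3. not Box Dia ((p1 implies p2) and p2), u   [neg-implies-rule on 1]
4. p1 implies p2, u   [and-rule on 2]
5. p2, u   [and-rule on 2]
6. not Dia ((p1 implies p2) and p2), v   [neg-Box-rule on 3: fresh world v, uRv]
7. not ((p1 implies p2) and p2), v   [neg-Dia-rule on 6 via vRv]
8. not p2, v   [neg-and-rule on 7 (branches; this branch)]
Accessibility: uRu, uRv, vRv
Complete open branch: countermodel on an S4-frame, so not valid in S4, nor in K, T (the same frame is also a K-frame and a T-frame).
S5-tableau for the negation not (((p1 implies p2) and p2) implies Box Dia ((p1 implies p2) and p2)):
1. not (((p1 implies p2) and p2) implies Box Dia ((p1 implies p2) and p2)), u
2. (p1 implies p2) and p2, u   [neg-implies-rule on 1]
3. not Box Dia ((p1 implies p2) and p2), u   [neg-implies-rule on 1]
4. p1 implies p2, u   [and-rule on 2]
5. p2, u   [and-rule on 2]
6. not Dia ((p1 implies p2) and p2), v   [neg-Box-rule on 3: fresh world v, uRv]
7. not ((p1 implies p2) and p2), u   [neg-Dia-rule on 6 via vRu]
8. not ((p1 implies p2) and p2), v   [neg-Dia-rule on 6 via vRv]
9. not (p1 implies p2), u   [neg-and-rule on 7 (branches; this branch)]
10. p1, u   [neg-implies-rule on 9]
11. not p2, u   [neg-implies-rule on 9]
Accessibility: uRu, uRv, vRu, vRv
Branch closes: p2 and not p2 both at u.
Every branch closes (one shown): valid in S5.

S5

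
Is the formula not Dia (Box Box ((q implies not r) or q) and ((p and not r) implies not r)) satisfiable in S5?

No, unsatisfiable

1. not Dia (Box Box ((q implies not r) or q) and ((p and not r) implies not r)), u
2. not (Box Box ((q implies not r) or q) and ((p and not r) implies not r)), u
3. not Box Box ((q implies not r) or q), u
4. not Box ((q implies not r) or q), v
5. not (Box Box ((q implies not r) or q) and ((p and not r) implies not r)), v
6. not Box Box ((q implies not r) or q), v
7. not ((q implies not r) or q), w
8. not (q implies not r), w
9. not q, w
10. q, w
11. r, w
Accessibility: uRu, uRv, uRw, vRu, vRv, vRw, wRu, wRv, wRw
Branch closes: q and not q both at w.
Every branch closes; the branch above is one of them.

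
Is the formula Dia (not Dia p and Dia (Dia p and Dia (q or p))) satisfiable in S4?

Unsatisfiable (every branch closes)

1. Dia (not Dia p and Dia (Dia p and Dia (q or p))), 0
2. not Dia p and Dia (Dia p and Dia (q or p)), 1
3. not Dia p, 1
4. Dia (Dia p and Dia (q or p)), 1
5. not p, 1
6. Dia p and Dia (q or p), 2
7. Dia p, 2
8. Dia (q or p), 2
9. not p, 2
10. p, 3
11. not p, 3
Accessibility: 0R0, 0R1, 0R2, 0R3, 1R1, 1R2, 1R3, 2R2, 2R3, 3R3
Branch closes: p and not p both at 3.
All branches of the tableau close; one closing branch shown above.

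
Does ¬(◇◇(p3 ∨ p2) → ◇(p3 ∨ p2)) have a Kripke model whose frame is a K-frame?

1. ¬(◇◇(p3 ∨ p2) → ◇(p3 ∨ p2)), w0
2. ◇◇(p3 ∨ p2), w0
3. ¬◇(p3 ∨ p2), w0
4. ◇(p3 ∨ p2), w1
5. ¬(p3 ∨ p2), w1
6. ¬p3, w1
7. ¬p2, w1
8. p3 ∨ p2, w2
9. p2, w2
Accessibility: w0Rw1, w1Rw2

Yes, satisfiable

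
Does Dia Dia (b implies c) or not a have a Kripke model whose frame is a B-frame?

1. Dia Dia (b implies c) or not a, 0
2. not a, 0
Accessibility: 0R0

Yes, satisfiable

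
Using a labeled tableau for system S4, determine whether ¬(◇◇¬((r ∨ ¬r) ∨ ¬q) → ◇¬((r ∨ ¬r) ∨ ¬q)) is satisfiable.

1. ¬(◇◇¬((r ∨ ¬r) ∨ ¬q) → ◇¬((r ∨ ¬r) ∨ ¬q)), 0
2. ◇◇¬((r ∨ ¬r) ∨ ¬q), 0
3. ¬◇¬((r ∨ ¬r) ∨ ¬q), 0
4. (r ∨ ¬r) ∨ ¬q, 0
5. r ∨ ¬r, 0
6. ¬r, 0
7. ◇¬((r ∨ ¬r) ∨ ¬q), 1
8. (r ∨ ¬r) ∨ ¬q, 1
9. r ∨ ¬r, 1
10. ¬r, 1
11. ¬((r ∨ ¬r) ∨ ¬q), 2
12. ¬(r ∨ ¬r), 2
13. q, 2
14. ¬r, 2
15. r, 2
Accessibility: 0R0, 0R1, 0R2, 1R1, 1R2, 2R2
Branch closes: r and ¬r both at 2.
Every branch closes; the branch above is one of them.

Unsatisfiable (every branch closes)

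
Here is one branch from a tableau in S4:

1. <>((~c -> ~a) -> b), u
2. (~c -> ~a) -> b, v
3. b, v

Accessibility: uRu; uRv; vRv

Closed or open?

No atom appears with both signs at the same world.

Not closed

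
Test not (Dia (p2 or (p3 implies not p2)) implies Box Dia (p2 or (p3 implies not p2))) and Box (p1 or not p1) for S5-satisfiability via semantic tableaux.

1. not (Dia (p2 or (p3 implies not p2)) implies Box Dia (p2 or (p3 implies not p2))) and Box (p1 or not p1), 0
2. not (Dia (p2 or (p3 implies not p2)) implies Box Dia (p2 or (p3 implies not p2))), 0   [and-rule on 1]
3. Box (p1 or not p1), 0   [and-rule on 1]
4. Dia (p2 or (p3 implies not p2)), 0   [neg-implies-rule on 2]
5. not Box Dia (p2 or (p3 implies not p2)), 0   [neg-implies-rule on 2]
6. p1 or not p1, 0   [Box-rule on 3 via 0R0]
7. not p1, 0   [or-rule on 6 (branches; this branch)]
8. p2 or (p3 implies not p2), 1   [Dia-rule on 4: fresh world 1, 0R1]
9. p1 or not p1, 1   [Box-rule on 3 via 0R1]
10. p3 implies not p2, 1   [or-rule on 8 (branches; this branch)]
11. not p1, 1   [or-rule on 9 (branches; this branch)]
12. not p2, 1   [implies-rule on 10 (branches; this branch)]
13. not Dia (p2 or (p3 implies not p2)), 2   [neg-Box-rule on 5: fresh world 2, 0R2]
14. p1 or not p1, 2   [Box-rule on 3 via 0R2]
15. not (p2 or (p3 implies not p2)), 0   [neg-Dia-rule on 13 via 2R0]
16. not p2, 0   [neg-or-rule on 15]
17. not (p3 implies not p2), 0   [neg-or-rule on 15]
18. p3, 0   [neg-implies-rule on 17]
19. p2, 0   [neg-implies-rule on 17]
Accessibility: 0R0, 0R1, 0R2, 1R0, 1R1, 1R2, 2R0, 2R1, 2R2
Branch closes: p2 and not p2 both at 0.
All branches of the tableau close; one closing branch shown above.

Unsatisfiable (every branch closes)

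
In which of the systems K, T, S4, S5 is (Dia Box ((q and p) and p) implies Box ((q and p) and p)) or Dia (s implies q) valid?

K-tableau for the negation not ((Dia Box ((q and p) and p) implies Box ((q and p) and p)) or Dia (s implies q)):
1. not ((Dia Box ((q and p) and p) implies Box ((q and p) and p)) or Dia (s implies q)), 0
2. not (Dia Box ((q and p) and p) implies Box ((q and p) and p)), 0
3. not Dia (s implies q), 0
4. Dia Box ((q and p) and p), 0
5. not Box ((q and p) and p), 0
6. Box ((q and p) and p), 1
7. not (s implies q), 1
8. s, 1
9. not q, 1
10. not ((q and p) and p), 2
11. not (s implies q), 2
12. s, 2
13. not q, 2
14. not p, 2
Accessibility: 0R1, 0R2
Complete open branch: countermodel on a K-frame, so not valid in K.
T-tableau for the negation not ((Dia Box ((q and p) and p) implies Box ((q and p) and p)) or Dia (s implies q)):
1. not ((Dia Box ((q and p) and p) implies Box ((q and p) and p)) or Dia (s implies q)), 0
2. not (Dia Box ((q and p) and p) implies Box ((q and p) and p)), 0
3. not Dia (s implies q), 0
4. Dia Box ((q and p) and p), 0
5. not Box ((q and p) and p), 0
6. not (s implies q), 0
7. s, 0
8. not q, 0
9. Box ((q and p) and p), 1
10. not (s implies q), 1
11. s, 1
12. not q, 1
13. (q and p) and p, 1
14. q and p, 1
15. p, 1
16. q, 1
Accessibility: 0R0, 0R1, 1R1
Branch closes: q and not q both at 1.
Every branch closes (one shown): valid in T, hence also in S4, S5 (every theorem of T is a theorem of S4 and S5).

T, S4, S5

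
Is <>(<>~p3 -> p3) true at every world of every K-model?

Tableau for the negation ~<>(<>~p3 -> p3):
1. ~<>(<>~p3 -> p3), w0
The negation has an open branch (countermodel exists).

Invalid (countermodel exists)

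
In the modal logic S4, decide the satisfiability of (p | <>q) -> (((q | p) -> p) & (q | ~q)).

1. (p | <>q) -> (((q | p) -> p) & (q | ~q)), u
2. ((q | p) -> p) & (q | ~q), u
3. (q | p) -> p, u
4. q | ~q, u
5. p, u
6. ~q, u
Accessibility: uRu

Satisfiable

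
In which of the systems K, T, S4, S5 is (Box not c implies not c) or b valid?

K-tableau for the negation not ((Box not c implies not c) or b):
1. not ((Box not c implies not c) or b), 0
2. not (Box not c implies not c), 0   [neg-or-rule on 1]
3. not b, 0   [neg-or-rule on 1]
4. Box not c, 0   [neg-implies-rule on 2]
5. c, 0   [neg-implies-rule on 2]
Complete open branch: countermodel on a K-frame, so not valid in K.
T-tableau for the negation not ((Box not c implies not c) or b):
1. not ((Box not c implies not c) or b), 0
2. not (Box not c implies not c), 0   [neg-or-rule on 1]
3. not b, 0   [neg-or-rule on 1]
4. Box not c, 0   [neg-implies-rule on 2]
5. c, 0   [neg-implies-rule on 2]
6. not c, 0   [Box-rule on 4 via 0R0]
Accessibility: 0R0
Branch closes: c and not c both at 0.
Every branch closes (one shown): valid in T, hence also in S4, S5 (every theorem of T is a theorem of S4 and S5).

T, S4, S5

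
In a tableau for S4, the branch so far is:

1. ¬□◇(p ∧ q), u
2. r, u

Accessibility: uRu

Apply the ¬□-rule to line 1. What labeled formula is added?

a fresh world v with uRv, and ¬◇(p ∧ q) at v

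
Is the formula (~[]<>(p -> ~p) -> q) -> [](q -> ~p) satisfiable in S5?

Satisfiable

1. (~[]<>(p -> ~p) -> q) -> [](q -> ~p), 0
2. [](q -> ~p), 0
3. q -> ~p, 0
4. ~p, 0
Accessibility: 0R0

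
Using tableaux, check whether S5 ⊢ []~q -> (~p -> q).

Tableau for the negation ~([]~q -> (~p -> q)):
1. ~([]~q -> (~p -> q)), w0
2. []~q, w0   [~->-rule on 1]
3. ~(~p -> q), w0   [~->-rule on 1]
4. ~p, w0   [~->-rule on 3]
5. ~q, w0   [~->-rule on 3]
Accessibility: w0Rw0
The negation has an open branch (countermodel exists).

No, not valid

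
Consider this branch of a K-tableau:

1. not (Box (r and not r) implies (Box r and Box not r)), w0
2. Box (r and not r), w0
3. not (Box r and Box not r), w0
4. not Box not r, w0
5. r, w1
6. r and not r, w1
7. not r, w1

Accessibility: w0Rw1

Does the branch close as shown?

Closed

Both r and not r appear at w1.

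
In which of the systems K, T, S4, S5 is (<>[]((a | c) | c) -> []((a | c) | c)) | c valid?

S4-tableau for the negation ~((<>[]((a | c) | c) -> []((a | c) | c)) | c):
1. ~((<>[]((a | c) | c) -> []((a | c) | c)) | c), u
2. ~(<>[]((a | c) | c) -> []((a | c) | c)), u
3. ~c, u
4. <>[]((a | c) | c), u
5. ~[]((a | c) | c), u
6. []((a | c) | c), v
7. (a | c) | c, v
8. c, v
9. ~((a | c) | c), w
10. ~(a | c), w
11. ~c, w
12. ~a, w
Accessibility: uRu, uRv, uRw, vRv, wRw
Complete open branch: countermodel on an S4-frame, so not valid in S4, nor in K, T (the same frame is also a K-frame and a T-frame).
S5-tableau for the negation ~((<>[]((a | c) | c) -> []((a | c) | c)) | c):
1. ~((<>[]((a | c) | c) -> []((a | c) | c)) | c), u
2. ~(<>[]((a | c) | c) -> []((a | c) | c)), u
3. ~c, u
4. <>[]((a | c) | c), u
5. ~[]((a | c) | c), u
6. []((a | c) | c), v
7. (a | c) | c, u
8. (a | c) | c, v
9. a | c, u
10. a | c, v
11. a, u
12. c, v
13. ~((a | c) | c), w
14. ~(a | c), w
15. ~c, w
16. ~a, w
17. (a | c) | c, w
18. a | c, w
19. c, w
Accessibility: uRu, uRv, uRw, vRu, vRv, vRw, wRu, wRv, wRw
Branch closes: c and ~c both at w.
Every branch closes (one shown): valid in S5.

S5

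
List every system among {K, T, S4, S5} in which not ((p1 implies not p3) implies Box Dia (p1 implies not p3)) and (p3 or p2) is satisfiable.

S4-tableau for the formula:
1. not ((p1 implies not p3) implies Box Dia (p1 implies not p3)) and (p3 or p2), 0
2. not ((p1 implies not p3) implies Box Dia (p1 implies not p3)), 0   [and-rule on 1]
3. p3 or p2, 0   [and-rule on 1]
4. p1 implies not p3, 0   [neg-implies-rule on 2]
5. not Box Dia (p1 implies not p3), 0   [neg-implies-rule on 2]
6. p2, 0   [or-rule on 3 (branches; this branch)]
7. not p3, 0   [implies-rule on 4 (branches; this branch)]
8. not Dia (p1 implies not p3), 1   [neg-Box-rule on 5: fresh world 1, 0R1]
9. not (p1 implies not p3), 1   [neg-Dia-rule on 8 via 1R1]
10. p1, 1   [neg-implies-rule on 9]
11. p3, 1   [neg-implies-rule on 9]
Accessibility: 0R0, 0R1, 1R1
Complete open branch: satisfiable in S4, hence also in K, T (this S4-model is also a K-model and a T-model).
S5-tableau for the formula:
1. not ((p1 implies not p3) implies Box Dia (p1 implies not p3)) and (p3 or p2), 0
2. not ((p1 implies not p3) implies Box Dia (p1 implies not p3)), 0   [and-rule on 1]
3. p3 or p2, 0   [and-rule on 1]
4. p1 implies not p3, 0   [neg-implies-rule on 2]
5. not Box Dia (p1 implies not p3), 0   [neg-implies-rule on 2]
6. p2, 0   [or-rule on 3 (branches; this branch)]
7. not p3, 0   [implies-rule on 4 (branches; this branch)]
8. not Dia (p1 implies not p3), 1   [neg-Box-rule on 5: fresh world 1, 0R1]
9. not (p1 implies not p3), 0   [neg-Dia-rule on 8 via 1R0]
10. p1, 0   [neg-implies-rule on 9]
11. p3, 0   [neg-implies-rule on 9]
Accessibility: 0R0, 0R1, 1R0, 1R1
Branch closes: p3 and not p3 both at 0.
Every branch closes (one shown): unsatisfiable in S5.

K, T, S4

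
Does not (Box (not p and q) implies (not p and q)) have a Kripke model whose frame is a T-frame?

1. not (Box (not p and q) implies (not p and q)), 0
2. Box (not p and q), 0
3. not (not p and q), 0
4. not p and q, 0
5. not p, 0
6. q, 0
7. not q, 0
Accessibility: 0R0
Branch closes: q and not q both at 0.
All branches of the tableau close; one closing branch shown above.

Unsatisfiable (every branch closes)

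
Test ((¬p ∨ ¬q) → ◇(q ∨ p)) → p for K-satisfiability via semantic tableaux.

1. ((¬p ∨ ¬q) → ◇(q ∨ p)) → p, u
2. p, u   [→-rule on 1 (branches; this branch)]

Satisfiable (open branch found)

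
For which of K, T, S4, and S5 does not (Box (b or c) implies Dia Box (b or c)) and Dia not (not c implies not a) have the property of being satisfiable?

K-tableau for the formula:
1. not (Box (b or c) implies Dia Box (b or c)) and Dia not (not c implies not a), w0
2. not (Box (b or c) implies Dia Box (b or c)), w0   [and-rule on 1]
3. Dia not (not c implies not a), w0   [and-rule on 1]
4. Box (b or c), w0   [neg-implies-rule on 2]
5. not Dia Box (b or c), w0   [neg-implies-rule on 2]
6. not (not c implies not a), w1   [Dia-rule on 3: fresh world w1, w0Rw1]
7. not c, w1   [neg-implies-rule on 6]
8. a, w1   [neg-implies-rule on 6]
9. b or c, w1   [Box-rule on 4 via w0Rw1]
10. not Box (b or c), w1   [neg-Dia-rule on 5 via w0Rw1]
11. b, w1   [or-rule on 9 (branches; this branch)]
12. not (b or c), w2   [neg-Box-rule on 10: fresh world w2, w1Rw2]
13. not b, w2   [neg-or-rule on 12]
14. not c, w2   [neg-or-rule on 12]
Accessibility: w0Rw1, w1Rw2
Complete open branch: satisfiable in K.
T-tableau for the formula:
1. not (Box (b or c) implies Dia Box (b or c)) and Dia not (not c implies not a), w0
2. not (Box (b or c) implies Dia Box (b or c)), w0   [and-rule on 1]
3. Dia not (not c implies not a), w0   [and-rule on 1]
4. Box (b or c), w0   [neg-implies-rule on 2]
5. not Dia Box (b or c), w0   [neg-implies-rule on 2]
6. b or c, w0   [Box-rule on 4 via w0Rw0]
7. not Box (b or c), w0   [neg-Dia-rule on 5 via w0Rw0]
8. c, w0   [or-rule on 6 (branches; this branch)]
9. not (not c implies not a), w1   [Dia-rule on 3: fresh world w1, w0Rw1]
10. not c, w1   [neg-implies-rule on 9]
11. a, w1   [neg-implies-rule on 9]
12. b or c, w1   [Box-rule on 4 via w0Rw1]
13. not Box (b or c), w1   [neg-Dia-rule on 5 via w0Rw1]
14. b, w1   [or-rule on 12 (branches; this branch)]
15. not (b or c), w2   [neg-Box-rule on 7: fresh world w2, w0Rw2]
16. not b, w2   [neg-or-rule on 15]
17. not c, w2   [neg-or-rule on 15]
18. b or c, w2   [Box-rule on 4 via w0Rw2]
19. not Box (b or c), w2   [neg-Dia-rule on 5 via w0Rw2]
20. c, w2   [or-rule on 18 (branches; this branch)]
Accessibility: w0Rw0, w0Rw1, w0Rw2, w1Rw1, w2Rw2
Branch closes: c and not c both at w2.
Every branch closes (one shown): unsatisfiable in T, hence also in S4, S5 (every S4/S5-frame is a T-frame).

K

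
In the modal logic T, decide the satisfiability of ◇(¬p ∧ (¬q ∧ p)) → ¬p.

Yes, satisfiable

1. ◇(¬p ∧ (¬q ∧ p)) → ¬p, u
2. ¬p, u   [→-rule on 1 (branches; this branch)]
Accessibility: uRu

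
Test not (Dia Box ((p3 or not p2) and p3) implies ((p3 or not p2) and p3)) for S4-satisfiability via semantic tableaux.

1. not (Dia Box ((p3 or not p2) and p3) implies ((p3 or not p2) and p3)), w0
2. Dia Box ((p3 or not p2) and p3), w0
3. not ((p3 or not p2) and p3), w0
4. not p3, w0
5. Box ((p3 or not p2) and p3), w1
6. (p3 or not p2) and p3, w1
7. p3 or not p2, w1
8. p3, w1
9. not p2, w1
Accessibility: w0Rw0, w0Rw1, w1Rw1

Satisfiable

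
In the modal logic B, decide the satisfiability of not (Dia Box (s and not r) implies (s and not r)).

1. not (Dia Box (s and not r) implies (s and not r)), 0
2. Dia Box (s and not r), 0
3. not (s and not r), 0
4. r, 0
5. Box (s and not r), 1
6. s and not r, 0
7. s, 0
8. not r, 0
Accessibility: 0R0, 0R1, 1R0, 1R1
Branch closes: r and not r both at 0.
(One branch shown.) All branches close.

No, unsatisfiable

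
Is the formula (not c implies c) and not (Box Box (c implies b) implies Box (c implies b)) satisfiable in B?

No, unsatisfiable

1. (not c implies c) and not (Box Box (c implies b) implies Box (c implies b)), u
2. not c implies c, u   [and-rule on 1]
3. not (Box Box (c implies b) implies Box (c implies b)), u   [and-rule on 1]
4. Box Box (c implies b), u   [neg-implies-rule on 3]
5. not Box (c implies b), u   [neg-implies-rule on 3]
6. Box (c implies b), u   [Box-rule on 4 via uRu]
7. c implies b, u   [Box-rule on 6 via uRu]
8. c, u   [implies-rule on 2 (branches; this branch)]
9. b, u   [implies-rule on 7 (branches; this branch)]
10. not (c implies b), v   [neg-Box-rule on 5: fresh world v, uRv]
11. c, v   [neg-implies-rule on 10]
12. not b, v   [neg-implies-rule on 10]
13. Box (c implies b), v   [Box-rule on 4 via uRv]
14. c implies b, v   [Box-rule on 6 via uRv]
15. b, v   [implies-rule on 14 (branches; this branch)]
Accessibility: uRu, uRv, vRu, vRv
Branch closes: b and not b both at v.
(One branch shown.) All branches close.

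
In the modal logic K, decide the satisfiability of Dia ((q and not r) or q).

Yes, satisfiable

1. Dia ((q and not r) or q), w0
2. (q and not r) or q, w1
3. q, w1
Accessibility: w0Rw1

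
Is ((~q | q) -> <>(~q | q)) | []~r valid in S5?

Yes, valid

Tableau for the negation ~(((~q | q) -> <>(~q | q)) | []~r):
1. ~(((~q | q) -> <>(~q | q)) | []~r), u
2. ~((~q | q) -> <>(~q | q)), u
3. ~[]~r, u
4. ~q | q, u
5. ~<>(~q | q), u
6. ~(~q | q), u
7. q, u
8. ~q, u
Accessibility: uRu
Branch closes: q and ~q both at u.
All branches of the negation close; one closing branch shown above.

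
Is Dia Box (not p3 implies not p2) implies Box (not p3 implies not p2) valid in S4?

Invalid (countermodel exists)

Tableau for the negation not (Dia Box (not p3 implies not p2) implies Box (not p3 implies not p2)):
1. not (Dia Box (not p3 implies not p2) implies Box (not p3 implies not p2)), u
2. Dia Box (not p3 implies not p2), u   [neg-implies-rule on 1]
3. not Box (not p3 implies not p2), u   [neg-implies-rule on 1]
4. Box (not p3 implies not p2), v   [Dia-rule on 2: fresh world v, uRv]
5. not p3 implies not p2, v   [Box-rule on 4 via vRv]
6. not p2, v   [implies-rule on 5 (branches; this branch)]
7. not (not p3 implies not p2), w   [neg-Box-rule on 3: fresh world w, uRw]
8. not p3, w   [neg-implies-rule on 7]
9. p2, w   [neg-implies-rule on 7]
Accessibility: uRu, uRv, uRw, vRv, wRw
The negation has an open branch (countermodel exists).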